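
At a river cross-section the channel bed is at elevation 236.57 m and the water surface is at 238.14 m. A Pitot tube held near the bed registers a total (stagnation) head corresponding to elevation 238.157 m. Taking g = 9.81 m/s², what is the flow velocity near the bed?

v ≈ 0.578 m/s

Near the bed, under hydrostatic conditions, the piezometric head (z + ψ) equals the free-surface elevation, 238.14 m.
Velocity head = total − piezometric = 238.157 − 238.14 = 0.017 m.
v = √(2g·h_v) = √(2 × 9.81 × 0.017) = 0.578 m/s.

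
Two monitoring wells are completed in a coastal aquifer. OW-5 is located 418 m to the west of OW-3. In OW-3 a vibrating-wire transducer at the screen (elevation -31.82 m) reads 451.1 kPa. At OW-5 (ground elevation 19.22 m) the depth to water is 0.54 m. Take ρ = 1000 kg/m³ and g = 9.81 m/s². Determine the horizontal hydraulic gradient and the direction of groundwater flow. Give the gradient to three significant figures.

i ≈ 0.0108; groundwater flows toward the east

Pressure head at OW-3: ψ = P/(ρg) = 451.1×1000 / (1000 × 9.81) = 45.98 m.
Total head at OW-3: h = z + ψ = -31.82 + 45.98 = 14.16 m.
Total head at OW-5: h = 19.22 − 0.54 = 18.68 m.
Head difference: h(OW-3) − h(OW-5) = 14.16 − 18.68 = -4.52 m.
Hydraulic gradient: i = |Δh| / L = 4.52 / 418 = 0.0108.
Flow is from higher to lower head: from OW-5 toward OW-3, i.e. toward the east.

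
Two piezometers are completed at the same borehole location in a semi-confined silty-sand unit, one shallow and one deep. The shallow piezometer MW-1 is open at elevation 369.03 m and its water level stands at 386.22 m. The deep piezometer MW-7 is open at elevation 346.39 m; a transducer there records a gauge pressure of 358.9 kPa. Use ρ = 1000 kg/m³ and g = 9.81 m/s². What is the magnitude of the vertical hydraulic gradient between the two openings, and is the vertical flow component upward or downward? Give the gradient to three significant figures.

Total head at MW-1: h = 386.22 m (water level in the standpipe).
Pressure head at MW-7: ψ = P/(ρg) = 358.9×1000 / (1000 × 9.81) = 36.59 m.
Total head at MW-7: h = z + ψ = 346.39 + 36.59 = 382.98 m.
Δh = h(MW-1) − h(MW-7) = 386.22 − 382.98 = 3.24 m.
Vertical separation Δz = 369.03 − 346.39 = 22.64 m.
|i_v| = |Δh| / Δz = 3.24 / 22.64 = 0.143.
Head is higher in the shallow piezometer, so vertical flow is downward (recharge condition).

|i_v| ≈ 0.143; vertical flow is downward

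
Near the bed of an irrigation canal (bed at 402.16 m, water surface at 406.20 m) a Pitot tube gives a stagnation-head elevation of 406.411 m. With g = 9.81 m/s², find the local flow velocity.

v ≈ 2.03 m/s

Near the bed, under hydrostatic conditions, the piezometric head (z + ψ) equals the free-surface elevation, 406.20 m.
Velocity head = total − piezometric = 406.411 − 406.20 = 0.211 m.
v = √(2g·h_v) = √(2 × 9.81 × 0.211) = 2.03 m/s.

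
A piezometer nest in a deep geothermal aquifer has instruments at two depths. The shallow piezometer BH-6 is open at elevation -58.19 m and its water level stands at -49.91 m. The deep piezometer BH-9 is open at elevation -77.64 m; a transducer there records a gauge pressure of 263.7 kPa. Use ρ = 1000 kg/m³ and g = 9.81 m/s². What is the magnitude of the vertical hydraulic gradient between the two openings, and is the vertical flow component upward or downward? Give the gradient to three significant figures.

Total head at BH-6: h = -49.91 m (water level in the standpipe).
Pressure head at BH-9: ψ = P/(ρg) = 263.7×1000 / (1000 × 9.81) = 26.88 m.
Total head at BH-9: h = z + ψ = -77.64 + 26.88 = -50.76 m.
Δh = h(BH-6) − h(BH-9) = -49.91 − (-50.76) = 0.85 m.
Vertical separation Δz = -58.19 − (-77.64) = 19.45 m.
|i_v| = |Δh| / Δz = 0.85 / 19.45 = 0.0437.
Head is higher in the shallow piezometer, so vertical flow is downward (recharge condition).

|i_v| ≈ 0.0437; vertical flow is downward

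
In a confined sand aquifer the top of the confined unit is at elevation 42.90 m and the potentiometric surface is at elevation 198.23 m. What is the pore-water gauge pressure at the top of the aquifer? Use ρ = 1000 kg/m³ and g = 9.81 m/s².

Pressure head at the aquifer top: ψ = h − z = 198.23 − 42.90 = 155.33 m.
P = ρgψ = 1000 × 9.81 × 155.33 = 1523787 Pa ≈ 1520 kPa.

P ≈ 1520 kPa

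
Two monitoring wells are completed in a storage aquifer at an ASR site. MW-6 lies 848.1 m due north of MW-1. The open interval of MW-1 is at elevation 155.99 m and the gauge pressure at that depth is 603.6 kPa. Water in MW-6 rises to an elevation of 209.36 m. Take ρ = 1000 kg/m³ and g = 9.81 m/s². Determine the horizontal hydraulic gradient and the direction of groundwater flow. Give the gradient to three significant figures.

i ≈ 0.00962; groundwater flows toward the north

Pressure head at MW-1: ψ = P/(ρg) = 603.6×1000 / (1000 × 9.81) = 61.53 m.
Total head at MW-1: h = z + ψ = 155.99 + 61.53 = 217.52 m.
Total head at MW-6: h = 209.36 m (water level in the piezometer is the total head).
Head difference: h(MW-1) − h(MW-6) = 217.52 − 209.36 = 8.16 m.
Hydraulic gradient: i = |Δh| / L = 8.16 / 848.1 = 0.00962.
Flow is from higher to lower head: from MW-1 toward MW-6, i.e. toward the north.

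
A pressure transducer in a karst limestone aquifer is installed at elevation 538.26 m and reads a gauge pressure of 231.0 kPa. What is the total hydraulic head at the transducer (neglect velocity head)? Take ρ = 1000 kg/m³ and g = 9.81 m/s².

h ≈ 561.81 m

ψ = P/(ρg) = 231.0×1000 / (1000 × 9.81) = 23.55 m.
h = z + ψ = 538.26 + 23.55 = 561.81 m.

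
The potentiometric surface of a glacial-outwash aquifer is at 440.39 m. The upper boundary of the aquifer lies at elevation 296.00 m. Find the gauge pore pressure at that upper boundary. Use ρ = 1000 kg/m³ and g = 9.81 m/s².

P ≈ 1420 kPa

Pressure head at the aquifer top: ψ = h − z = 440.39 − 296.00 = 144.39 m.
P = ρgψ = 1000 × 9.81 × 144.39 = 1416466 Pa ≈ 1420 kPa.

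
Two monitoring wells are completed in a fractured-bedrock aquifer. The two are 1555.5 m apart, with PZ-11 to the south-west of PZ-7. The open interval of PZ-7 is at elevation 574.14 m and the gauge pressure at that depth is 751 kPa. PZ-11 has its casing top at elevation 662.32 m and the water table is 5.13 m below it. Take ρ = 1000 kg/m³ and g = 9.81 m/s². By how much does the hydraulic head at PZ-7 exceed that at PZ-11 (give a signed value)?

Pressure head at PZ-7: ψ = P/(ρg) = 751×1000 / (1000 × 9.81) = 76.55 m.
Total head at PZ-7: h = z + ψ = 574.14 + 76.55 = 650.69 m.
Total head at PZ-11: h = 662.32 − 5.13 = 657.19 m.
Head difference: h(PZ-7) − h(PZ-11) = 650.69 − 657.19 = -6.50 m.

Δh ≈ -6.50 m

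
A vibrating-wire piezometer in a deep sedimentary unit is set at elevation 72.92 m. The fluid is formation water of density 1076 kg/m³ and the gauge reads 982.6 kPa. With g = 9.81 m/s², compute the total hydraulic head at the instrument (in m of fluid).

h ≈ 166.01 m

ψ = P/(ρg) = 982.6×1000 / (1076 × 9.81) = 93.09 m.
h = z + ψ = 72.92 + 93.09 = 166.01 m.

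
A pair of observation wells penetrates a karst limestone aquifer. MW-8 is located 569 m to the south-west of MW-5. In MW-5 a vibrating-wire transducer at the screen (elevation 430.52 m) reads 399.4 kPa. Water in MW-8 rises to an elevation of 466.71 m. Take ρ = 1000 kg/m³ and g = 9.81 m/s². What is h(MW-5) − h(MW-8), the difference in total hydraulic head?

Pressure head at MW-5: ψ = P/(ρg) = 399.4×1000 / (1000 × 9.81) = 40.71 m.
Total head at MW-5: h = z + ψ = 430.52 + 40.71 = 471.23 m.
Total head at MW-8: h = 466.71 m (water level in the piezometer is the total head).
Head difference: h(MW-5) − h(MW-8) = 471.23 − 466.71 = 4.52 m.

Δh ≈ 4.52 m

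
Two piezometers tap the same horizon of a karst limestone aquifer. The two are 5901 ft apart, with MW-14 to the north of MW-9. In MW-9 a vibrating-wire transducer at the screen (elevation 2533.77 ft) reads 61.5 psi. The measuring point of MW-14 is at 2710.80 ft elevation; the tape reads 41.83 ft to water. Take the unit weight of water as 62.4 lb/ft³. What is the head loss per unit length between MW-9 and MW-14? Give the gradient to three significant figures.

Pressure head at MW-9: ψ = 144·P/γ = 144 × 61.5 / 62.4 = 141.92 ft.
Total head at MW-9: h = z + ψ = 2533.77 + 141.92 = 2675.69 ft.
Total head at MW-14: h = 2710.80 − 41.83 = 2668.97 ft.
Head difference: h(MW-9) − h(MW-14) = 2675.69 − 2668.97 = 6.72 ft.
Hydraulic gradient: i = |Δh| / L = 6.72 / 5901 = 0.00114.

i ≈ 0.00114 ft/ft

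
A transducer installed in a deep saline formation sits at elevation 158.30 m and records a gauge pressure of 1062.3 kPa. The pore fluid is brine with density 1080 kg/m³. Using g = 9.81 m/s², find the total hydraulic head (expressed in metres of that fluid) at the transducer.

h ≈ 258.57 m

ψ = P/(ρg) = 1062.3×1000 / (1080 × 9.81) = 100.27 m.
h = z + ψ = 158.30 + 100.27 = 258.57 m.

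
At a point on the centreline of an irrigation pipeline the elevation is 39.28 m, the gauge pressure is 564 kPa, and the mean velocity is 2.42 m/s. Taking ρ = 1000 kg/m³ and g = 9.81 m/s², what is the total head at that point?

Pressure head ψ = P/(ρg) = 564×1000 / (1000 × 9.81) = 57.49 m.
Velocity head = v²/(2g) = 2.42² / (2 × 9.81) = 0.298 m.
h = z + ψ + v²/(2g) = 39.28 + 57.49 + 0.298 = 97.07 m.

h ≈ 97.07 m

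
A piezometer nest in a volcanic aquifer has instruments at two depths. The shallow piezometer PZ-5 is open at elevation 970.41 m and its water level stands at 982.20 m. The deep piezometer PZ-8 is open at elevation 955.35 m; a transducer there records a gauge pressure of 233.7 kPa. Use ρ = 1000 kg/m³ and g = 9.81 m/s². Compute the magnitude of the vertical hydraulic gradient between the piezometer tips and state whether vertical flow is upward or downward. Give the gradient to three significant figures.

Total head at PZ-5: h = 982.20 m (water level in the standpipe).
Pressure head at PZ-8: ψ = P/(ρg) = 233.7×1000 / (1000 × 9.81) = 23.82 m.
Total head at PZ-8: h = z + ψ = 955.35 + 23.82 = 979.17 m.
Δh = h(PZ-5) − h(PZ-8) = 982.20 − 979.17 = 3.03 m.
Vertical separation Δz = 970.41 − 955.35 = 15.06 m.
|i_v| = |Δh| / Δz = 3.03 / 15.06 = 0.201.
Head is higher in the shallow piezometer, so vertical flow is downward (recharge condition).

|i_v| ≈ 0.201; vertical flow is downward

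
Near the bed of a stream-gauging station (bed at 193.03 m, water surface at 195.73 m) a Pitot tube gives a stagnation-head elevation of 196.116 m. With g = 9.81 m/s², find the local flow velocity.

Near the bed, under hydrostatic conditions, the piezometric head (z + ψ) equals the free-surface elevation, 195.73 m.
Velocity head = total − piezometric = 196.116 − 195.73 = 0.386 m.
v = √(2g·h_v) = √(2 × 9.81 × 0.386) = 2.75 m/s.

v ≈ 2.75 m/s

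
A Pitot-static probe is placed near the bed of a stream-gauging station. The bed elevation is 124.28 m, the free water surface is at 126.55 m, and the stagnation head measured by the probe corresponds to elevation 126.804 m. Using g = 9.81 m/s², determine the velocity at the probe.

Near the bed, under hydrostatic conditions, the piezometric head (z + ψ) equals the free-surface elevation, 126.55 m.
Velocity head = total − piezometric = 126.804 − 126.55 = 0.254 m.
v = √(2g·h_v) = √(2 × 9.81 × 0.254) = 2.23 m/s.

v ≈ 2.23 m/s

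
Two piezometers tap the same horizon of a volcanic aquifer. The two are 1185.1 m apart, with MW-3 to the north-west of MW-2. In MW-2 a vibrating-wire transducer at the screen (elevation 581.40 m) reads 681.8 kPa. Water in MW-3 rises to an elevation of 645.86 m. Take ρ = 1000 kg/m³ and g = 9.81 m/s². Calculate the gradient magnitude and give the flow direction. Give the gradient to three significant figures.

i ≈ 0.00425; groundwater flows toward the north-west

Pressure head at MW-2: ψ = P/(ρg) = 681.8×1000 / (1000 × 9.81) = 69.50 m.
Total head at MW-2: h = z + ψ = 581.40 + 69.50 = 650.90 m.
Total head at MW-3: h = 645.86 m (water level in the piezometer is the total head).
Head difference: h(MW-2) − h(MW-3) = 650.90 − 645.86 = 5.04 m.
Hydraulic gradient: i = |Δh| / L = 5.04 / 1185.1 = 0.00425.
Flow is from higher to lower head: from MW-2 toward MW-3, i.e. toward the north-west.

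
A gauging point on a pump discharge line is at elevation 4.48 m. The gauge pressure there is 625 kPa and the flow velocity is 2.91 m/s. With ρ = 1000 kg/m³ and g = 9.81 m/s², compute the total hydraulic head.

h ≈ 68.62 m

Pressure head ψ = P/(ρg) = 625×1000 / (1000 × 9.81) = 63.71 m.
Velocity head = v²/(2g) = 2.91² / (2 × 9.81) = 0.432 m.
h = z + ψ + v²/(2g) = 4.48 + 63.71 + 0.432 = 68.62 m.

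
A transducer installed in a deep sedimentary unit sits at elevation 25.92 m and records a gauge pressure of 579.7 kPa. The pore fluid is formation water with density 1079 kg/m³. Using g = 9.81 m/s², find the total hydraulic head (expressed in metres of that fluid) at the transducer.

ψ = P/(ρg) = 579.7×1000 / (1079 × 9.81) = 54.77 m.
h = z + ψ = 25.92 + 54.77 = 80.69 m.

h ≈ 80.69 m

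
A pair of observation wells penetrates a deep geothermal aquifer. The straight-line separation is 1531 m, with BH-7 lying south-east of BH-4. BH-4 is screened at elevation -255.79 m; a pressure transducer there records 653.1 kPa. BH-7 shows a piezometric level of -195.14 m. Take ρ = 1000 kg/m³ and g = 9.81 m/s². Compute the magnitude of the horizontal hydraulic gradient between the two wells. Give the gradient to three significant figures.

i ≈ 0.00387

Pressure head at BH-4: ψ = P/(ρg) = 653.1×1000 / (1000 × 9.81) = 66.57 m.
Total head at BH-4: h = z + ψ = -255.79 + 66.57 = -189.22 m.
Total head at BH-7: h = -195.14 m (water level in the piezometer is the total head).
Head difference: h(BH-4) − h(BH-7) = -189.22 − (-195.14) = 5.92 m.
Hydraulic gradient: i = |Δh| / L = 5.92 / 1531 = 0.00387.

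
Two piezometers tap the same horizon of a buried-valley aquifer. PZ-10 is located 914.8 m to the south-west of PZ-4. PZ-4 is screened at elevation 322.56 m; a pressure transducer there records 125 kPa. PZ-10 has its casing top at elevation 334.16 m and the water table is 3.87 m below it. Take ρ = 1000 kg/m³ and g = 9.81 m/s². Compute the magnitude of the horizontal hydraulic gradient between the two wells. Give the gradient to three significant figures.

i ≈ 0.00548

Pressure head at PZ-4: ψ = P/(ρg) = 125×1000 / (1000 × 9.81) = 12.74 m.
Total head at PZ-4: h = z + ψ = 322.56 + 12.74 = 335.30 m.
Total head at PZ-10: h = 334.16 − 3.87 = 330.29 m.
Head difference: h(PZ-4) − h(PZ-10) = 335.30 − 330.29 = 5.01 m.
Hydraulic gradient: i = |Δh| / L = 5.01 / 914.8 = 0.00548.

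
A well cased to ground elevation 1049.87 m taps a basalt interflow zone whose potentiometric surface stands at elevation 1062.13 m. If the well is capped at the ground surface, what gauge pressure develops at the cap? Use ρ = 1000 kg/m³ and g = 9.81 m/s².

P ≈ 120 kPa

Head above the cap: Δh = 1062.13 − 1049.87 = 12.26 m.
P = ρgΔh = 1000 × 9.81 × 12.26 = 120271 Pa ≈ 120 kPa.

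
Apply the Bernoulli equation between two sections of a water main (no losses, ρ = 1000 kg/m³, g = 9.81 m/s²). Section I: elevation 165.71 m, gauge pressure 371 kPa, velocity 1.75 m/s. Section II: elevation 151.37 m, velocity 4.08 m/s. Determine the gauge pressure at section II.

Pressure head at I: ψ₁ = P₁/(ρg) = 371×1000 / (1000 × 9.81) = 37.82 m.
Velocity heads: v₁²/2g = 1.75²/19.62 = 0.156 m; v₂²/2g = 4.08²/19.62 = 0.848 m.
Total head H = z₁ + ψ₁ + v₁²/2g = 165.71 + 37.82 + 0.156 = 203.69 m.
ψ₂ = H − z₂ − v₂²/2g = 203.69 − 151.37 − 0.848 = 51.47 m.
P₂ = ρgψ₂ = 1000 × 9.81 × 51.47 ≈ 505 kPa.

P₂ ≈ 505 kPa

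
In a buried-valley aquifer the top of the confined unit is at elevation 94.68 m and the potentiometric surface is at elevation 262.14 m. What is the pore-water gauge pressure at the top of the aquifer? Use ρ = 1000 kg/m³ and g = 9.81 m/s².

P ≈ 1640 kPa

Pressure head at the aquifer top: ψ = h − z = 262.14 − 94.68 = 167.46 m.
P = ρgψ = 1000 × 9.81 × 167.46 = 1642783 Pa ≈ 1640 kPa.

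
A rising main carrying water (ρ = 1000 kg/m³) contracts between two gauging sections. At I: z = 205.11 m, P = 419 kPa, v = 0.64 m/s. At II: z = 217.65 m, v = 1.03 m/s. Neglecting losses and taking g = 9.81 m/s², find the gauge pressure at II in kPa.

Pressure head at I: ψ₁ = P₁/(ρg) = 419×1000 / (1000 × 9.81) = 42.71 m.
Velocity heads: v₁²/2g = 0.64²/19.62 = 0.021 m; v₂²/2g = 1.03²/19.62 = 0.054 m.
Total head H = z₁ + ψ₁ + v₁²/2g = 205.11 + 42.71 + 0.021 = 247.84 m.
ψ₂ = H − z₂ − v₂²/2g = 247.84 − 217.65 − 0.054 = 30.14 m.
P₂ = ρgψ₂ = 1000 × 9.81 × 30.14 ≈ 296 kPa.

P₂ ≈ 296 kPa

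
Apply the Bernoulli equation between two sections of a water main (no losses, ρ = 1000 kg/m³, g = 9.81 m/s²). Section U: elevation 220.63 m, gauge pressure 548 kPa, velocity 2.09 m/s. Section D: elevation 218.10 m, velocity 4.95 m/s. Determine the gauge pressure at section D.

Pressure head at U: ψ₁ = P₁/(ρg) = 548×1000 / (1000 × 9.81) = 55.86 m.
Velocity heads: v₁²/2g = 2.09²/19.62 = 0.223 m; v₂²/2g = 4.95²/19.62 = 1.249 m.
Total head H = z₁ + ψ₁ + v₁²/2g = 220.63 + 55.86 + 0.223 = 276.71 m.
ψ₂ = H − z₂ − v₂²/2g = 276.71 − 218.10 − 1.249 = 57.36 m.
P₂ = ρgψ₂ = 1000 × 9.81 × 57.36 ≈ 563 kPa.

P₂ ≈ 563 kPa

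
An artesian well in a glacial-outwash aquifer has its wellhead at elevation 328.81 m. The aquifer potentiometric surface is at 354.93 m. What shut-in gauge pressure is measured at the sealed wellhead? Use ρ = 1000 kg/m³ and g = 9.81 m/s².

P ≈ 256 kPa

Head above the cap: Δh = 354.93 − 328.81 = 26.12 m.
P = ρgΔh = 1000 × 9.81 × 26.12 = 256237 Pa ≈ 256 kPa.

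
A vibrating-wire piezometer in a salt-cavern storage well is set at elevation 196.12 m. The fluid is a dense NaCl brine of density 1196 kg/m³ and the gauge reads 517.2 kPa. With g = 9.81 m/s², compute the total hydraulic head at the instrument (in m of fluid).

h ≈ 240.20 m

ψ = P/(ρg) = 517.2×1000 / (1196 × 9.81) = 44.08 m.
h = z + ψ = 196.12 + 44.08 = 240.20 m.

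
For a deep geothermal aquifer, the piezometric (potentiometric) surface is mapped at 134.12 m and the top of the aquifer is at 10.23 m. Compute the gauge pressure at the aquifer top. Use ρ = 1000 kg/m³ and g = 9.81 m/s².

P ≈ 1220 kPa

Pressure head at the aquifer top: ψ = h − z = 134.12 − 10.23 = 123.89 m.
P = ρgψ = 1000 × 9.81 × 123.89 = 1215361 Pa ≈ 1220 kPa.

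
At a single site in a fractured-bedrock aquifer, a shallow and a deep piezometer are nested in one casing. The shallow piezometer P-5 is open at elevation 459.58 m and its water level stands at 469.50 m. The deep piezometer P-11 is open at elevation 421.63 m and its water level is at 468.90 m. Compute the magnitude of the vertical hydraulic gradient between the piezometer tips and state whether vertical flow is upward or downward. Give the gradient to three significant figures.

Total head at P-5: h = 469.50 m (water level in the standpipe).
Total head at P-11: h = 468.90 m.
Δh = h(P-5) − h(P-11) = 469.50 − 468.90 = 0.60 m.
Vertical separation Δz = 459.58 − 421.63 = 37.95 m.
|i_v| = |Δh| / Δz = 0.60 / 37.95 = 0.0158.
Head is higher in the shallow piezometer, so vertical flow is downward (recharge condition).

|i_v| ≈ 0.0158; vertical flow is downward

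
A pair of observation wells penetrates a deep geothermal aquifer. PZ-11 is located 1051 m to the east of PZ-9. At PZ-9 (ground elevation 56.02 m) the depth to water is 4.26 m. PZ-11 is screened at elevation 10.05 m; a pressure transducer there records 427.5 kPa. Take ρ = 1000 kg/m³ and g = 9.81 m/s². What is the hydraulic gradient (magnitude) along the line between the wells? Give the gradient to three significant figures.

i ≈ 0.00178

Total head at PZ-9: h = 56.02 − 4.26 = 51.76 m.
Pressure head at PZ-11: ψ = P/(ρg) = 427.5×1000 / (1000 × 9.81) = 43.58 m.
Total head at PZ-11: h = z + ψ = 10.05 + 43.58 = 53.63 m.
Head difference: h(PZ-9) − h(PZ-11) = 51.76 − 53.63 = -1.87 m.
Hydraulic gradient: i = |Δh| / L = 1.87 / 1051 = 0.00178.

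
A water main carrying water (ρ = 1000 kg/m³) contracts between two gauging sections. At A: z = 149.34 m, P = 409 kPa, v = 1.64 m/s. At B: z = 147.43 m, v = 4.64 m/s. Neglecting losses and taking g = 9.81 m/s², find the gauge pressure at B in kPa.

Pressure head at A: ψ₁ = P₁/(ρg) = 409×1000 / (1000 × 9.81) = 41.69 m.
Velocity heads: v₁²/2g = 1.64²/19.62 = 0.137 m; v₂²/2g = 4.64²/19.62 = 1.097 m.
Total head H = z₁ + ψ₁ + v₁²/2g = 149.34 + 41.69 + 0.137 = 191.17 m.
ψ₂ = H − z₂ − v₂²/2g = 191.17 − 147.43 − 1.097 = 42.64 m.
P₂ = ρgψ₂ = 1000 × 9.81 × 42.64 ≈ 418 kPa.

P₂ ≈ 418 kPa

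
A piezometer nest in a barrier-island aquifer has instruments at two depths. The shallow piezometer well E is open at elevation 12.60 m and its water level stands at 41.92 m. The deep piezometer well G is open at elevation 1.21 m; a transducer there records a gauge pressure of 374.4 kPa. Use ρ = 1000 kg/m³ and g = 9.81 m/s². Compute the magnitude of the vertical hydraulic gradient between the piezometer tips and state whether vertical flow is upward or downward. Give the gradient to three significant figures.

|i_v| ≈ 0.223; vertical flow is downward

Total head at well E: h = 41.92 m (water level in the standpipe).
Pressure head at well G: ψ = P/(ρg) = 374.4×1000 / (1000 × 9.81) = 38.17 m.
Total head at well G: h = z + ψ = 1.21 + 38.17 = 39.38 m.
Δh = h(well E) − h(well G) = 41.92 − 39.38 = 2.54 m.
Vertical separation Δz = 12.60 − 1.21 = 11.39 m.
|i_v| = |Δh| / Δz = 2.54 / 11.39 = 0.223.
Head is higher in the shallow piezometer, so vertical flow is downward (recharge condition).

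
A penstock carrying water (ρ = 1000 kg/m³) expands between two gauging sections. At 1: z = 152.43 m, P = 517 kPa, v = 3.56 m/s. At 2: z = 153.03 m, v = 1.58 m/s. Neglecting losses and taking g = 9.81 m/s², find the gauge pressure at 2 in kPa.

P₂ ≈ 516 kPa

Pressure head at 1: ψ₁ = P₁/(ρg) = 517×1000 / (1000 × 9.81) = 52.70 m.
Velocity heads: v₁²/2g = 3.56²/19.62 = 0.646 m; v₂²/2g = 1.58²/19.62 = 0.127 m.
Total head H = z₁ + ψ₁ + v₁²/2g = 152.43 + 52.70 + 0.646 = 205.78 m.
ψ₂ = H − z₂ − v₂²/2g = 205.78 − 153.03 − 0.127 = 52.62 m.
P₂ = ρgψ₂ = 1000 × 9.81 × 52.62 ≈ 516 kPa.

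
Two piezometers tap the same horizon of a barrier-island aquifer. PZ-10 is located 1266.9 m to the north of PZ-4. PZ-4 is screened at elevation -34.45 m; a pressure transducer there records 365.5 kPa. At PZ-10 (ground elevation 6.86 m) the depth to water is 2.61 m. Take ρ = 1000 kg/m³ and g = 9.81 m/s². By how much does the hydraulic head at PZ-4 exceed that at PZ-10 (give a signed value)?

Pressure head at PZ-4: ψ = P/(ρg) = 365.5×1000 / (1000 × 9.81) = 37.26 m.
Total head at PZ-4: h = z + ψ = -34.45 + 37.26 = 2.81 m.
Total head at PZ-10: h = 6.86 − 2.61 = 4.25 m.
Head difference: h(PZ-4) − h(PZ-10) = 2.81 − 4.25 = -1.44 m.

Δh ≈ -1.44 m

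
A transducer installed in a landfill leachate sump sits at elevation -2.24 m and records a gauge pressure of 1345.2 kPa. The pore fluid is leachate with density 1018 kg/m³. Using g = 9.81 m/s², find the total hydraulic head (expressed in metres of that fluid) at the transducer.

h ≈ 132.46 m

ψ = P/(ρg) = 1345.2×1000 / (1018 × 9.81) = 134.70 m.
h = z + ψ = -2.24 + 134.70 = 132.46 m.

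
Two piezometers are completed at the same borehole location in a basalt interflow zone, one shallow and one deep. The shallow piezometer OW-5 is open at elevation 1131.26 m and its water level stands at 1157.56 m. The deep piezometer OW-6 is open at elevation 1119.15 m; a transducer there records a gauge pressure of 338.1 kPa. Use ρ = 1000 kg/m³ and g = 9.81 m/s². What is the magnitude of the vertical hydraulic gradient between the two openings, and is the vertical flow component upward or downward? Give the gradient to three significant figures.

Total head at OW-5: h = 1157.56 m (water level in the standpipe).
Pressure head at OW-6: ψ = P/(ρg) = 338.1×1000 / (1000 × 9.81) = 34.46 m.
Total head at OW-6: h = z + ψ = 1119.15 + 34.46 = 1153.61 m.
Δh = h(OW-5) − h(OW-6) = 1157.56 − 1153.61 = 3.95 m.
Vertical separation Δz = 1131.26 − 1119.15 = 12.11 m.
|i_v| = |Δh| / Δz = 3.95 / 12.11 = 0.326.
Head is higher in the shallow piezometer, so vertical flow is downward (recharge condition).

|i_v| ≈ 0.326; vertical flow is downward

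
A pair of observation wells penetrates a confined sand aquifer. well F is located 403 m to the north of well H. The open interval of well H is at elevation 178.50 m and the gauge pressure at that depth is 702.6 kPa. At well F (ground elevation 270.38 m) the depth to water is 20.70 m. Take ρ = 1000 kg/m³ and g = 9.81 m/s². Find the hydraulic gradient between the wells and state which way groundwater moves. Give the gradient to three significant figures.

i ≈ 0.00109; groundwater flows toward the north

Pressure head at well H: ψ = P/(ρg) = 702.6×1000 / (1000 × 9.81) = 71.62 m.
Total head at well H: h = z + ψ = 178.50 + 71.62 = 250.12 m.
Total head at well F: h = 270.38 − 20.70 = 249.68 m.
Head difference: h(well H) − h(well F) = 250.12 − 249.68 = 0.44 m.
Hydraulic gradient: i = |Δh| / L = 0.44 / 403 = 0.00109.
Flow is from higher to lower head: from well H toward well F, i.e. toward the north.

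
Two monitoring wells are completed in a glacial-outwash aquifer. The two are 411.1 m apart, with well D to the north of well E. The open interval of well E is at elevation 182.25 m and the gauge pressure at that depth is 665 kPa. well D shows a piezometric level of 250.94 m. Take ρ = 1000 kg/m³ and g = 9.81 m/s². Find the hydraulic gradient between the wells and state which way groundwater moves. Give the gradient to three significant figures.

Pressure head at well E: ψ = P/(ρg) = 665×1000 / (1000 × 9.81) = 67.79 m.
Total head at well E: h = z + ψ = 182.25 + 67.79 = 250.04 m.
Total head at well D: h = 250.94 m (water level in the piezometer is the total head).
Head difference: h(well E) − h(well D) = 250.04 − 250.94 = -0.90 m.
Hydraulic gradient: i = |Δh| / L = 0.90 / 411.1 = 0.00219.
Flow is from higher to lower head: from well D toward well E, i.e. toward the south.

i ≈ 0.00219; groundwater flows toward the south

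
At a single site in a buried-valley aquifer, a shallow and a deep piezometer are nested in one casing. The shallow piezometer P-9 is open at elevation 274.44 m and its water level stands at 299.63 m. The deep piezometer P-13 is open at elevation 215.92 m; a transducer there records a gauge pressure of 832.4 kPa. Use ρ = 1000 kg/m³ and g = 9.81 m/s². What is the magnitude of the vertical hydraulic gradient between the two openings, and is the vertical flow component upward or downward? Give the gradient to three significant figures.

Total head at P-9: h = 299.63 m (water level in the standpipe).
Pressure head at P-13: ψ = P/(ρg) = 832.4×1000 / (1000 × 9.81) = 84.85 m.
Total head at P-13: h = z + ψ = 215.92 + 84.85 = 300.77 m.
Δh = h(P-9) − h(P-13) = 299.63 − 300.77 = -1.14 m.
Vertical separation Δz = 274.44 − 215.92 = 58.52 m.
|i_v| = |Δh| / Δz = 1.14 / 58.52 = 0.0195.
Head is higher in the deep piezometer, so vertical flow is upward (discharge condition).

|i_v| ≈ 0.0195; vertical flow is upward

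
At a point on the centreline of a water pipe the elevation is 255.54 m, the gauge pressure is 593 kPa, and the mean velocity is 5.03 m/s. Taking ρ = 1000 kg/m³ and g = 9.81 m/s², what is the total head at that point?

h ≈ 317.28 m

Pressure head ψ = P/(ρg) = 593×1000 / (1000 × 9.81) = 60.45 m.
Velocity head = v²/(2g) = 5.03² / (2 × 9.81) = 1.290 m.
h = z + ψ + v²/(2g) = 255.54 + 60.45 + 1.290 = 317.28 m.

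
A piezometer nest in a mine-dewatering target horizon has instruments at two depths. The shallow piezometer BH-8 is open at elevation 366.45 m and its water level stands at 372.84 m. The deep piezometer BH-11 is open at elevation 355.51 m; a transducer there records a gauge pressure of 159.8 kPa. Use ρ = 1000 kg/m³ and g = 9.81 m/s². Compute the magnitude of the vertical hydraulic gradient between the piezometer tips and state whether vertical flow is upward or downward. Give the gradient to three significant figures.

|i_v| ≈ 0.0951; vertical flow is downward

Total head at BH-8: h = 372.84 m (water level in the standpipe).
Pressure head at BH-11: ψ = P/(ρg) = 159.8×1000 / (1000 × 9.81) = 16.29 m.
Total head at BH-11: h = z + ψ = 355.51 + 16.29 = 371.80 m.
Δh = h(BH-8) − h(BH-11) = 372.84 − 371.80 = 1.04 m.
Vertical separation Δz = 366.45 − 355.51 = 10.94 m.
|i_v| = |Δh| / Δz = 1.04 / 10.94 = 0.0951.
Head is higher in the shallow piezometer, so vertical flow is downward (recharge condition).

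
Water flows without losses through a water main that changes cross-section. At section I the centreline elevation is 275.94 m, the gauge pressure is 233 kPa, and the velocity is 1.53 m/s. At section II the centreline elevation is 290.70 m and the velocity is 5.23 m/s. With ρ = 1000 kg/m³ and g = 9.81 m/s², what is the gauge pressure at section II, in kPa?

Pressure head at I: ψ₁ = P₁/(ρg) = 233×1000 / (1000 × 9.81) = 23.75 m.
Velocity heads: v₁²/2g = 1.53²/19.62 = 0.119 m; v₂²/2g = 5.23²/19.62 = 1.394 m.
Total head H = z₁ + ψ₁ + v₁²/2g = 275.94 + 23.75 + 0.119 = 299.81 m.
ψ₂ = H − z₂ − v₂²/2g = 299.81 − 290.70 − 1.394 = 7.72 m.
P₂ = ρgψ₂ = 1000 × 9.81 × 7.72 ≈ 75.7 kPa.

P₂ ≈ 75.7 kPa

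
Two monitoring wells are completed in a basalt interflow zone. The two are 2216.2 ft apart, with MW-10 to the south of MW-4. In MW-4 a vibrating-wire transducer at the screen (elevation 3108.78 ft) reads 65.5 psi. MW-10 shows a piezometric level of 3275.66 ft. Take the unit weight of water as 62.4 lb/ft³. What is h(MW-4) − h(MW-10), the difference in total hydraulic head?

Δh ≈ -15.73 ft

Pressure head at MW-4: ψ = 144·P/γ = 144 × 65.5 / 62.4 = 151.15 ft.
Total head at MW-4: h = z + ψ = 3108.78 + 151.15 = 3259.93 ft.
Total head at MW-10: h = 3275.66 ft (water level in the piezometer is the total head).
Head difference: h(MW-4) − h(MW-10) = 3259.93 − 3275.66 = -15.73 ft.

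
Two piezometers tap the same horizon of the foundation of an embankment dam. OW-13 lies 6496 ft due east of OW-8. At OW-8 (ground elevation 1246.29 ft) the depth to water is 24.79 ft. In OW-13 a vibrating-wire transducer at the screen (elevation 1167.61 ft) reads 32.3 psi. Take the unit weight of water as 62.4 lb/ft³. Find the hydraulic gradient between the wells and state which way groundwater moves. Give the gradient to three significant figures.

i ≈ 0.00318; groundwater flows toward the west

Total head at OW-8: h = 1246.29 − 24.79 = 1221.50 ft.
Pressure head at OW-13: ψ = 144·P/γ = 144 × 32.3 / 62.4 = 74.54 ft.
Total head at OW-13: h = z + ψ = 1167.61 + 74.54 = 1242.15 ft.
Head difference: h(OW-8) − h(OW-13) = 1221.50 − 1242.15 = -20.65 ft.
Hydraulic gradient: i = |Δh| / L = 20.65 / 6496 = 0.00318.
Flow is from higher to lower head: from OW-13 toward OW-8, i.e. toward the west.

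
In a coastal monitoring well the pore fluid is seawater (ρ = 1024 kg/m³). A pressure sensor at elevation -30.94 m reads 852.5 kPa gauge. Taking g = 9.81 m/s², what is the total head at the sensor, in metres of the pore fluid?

h ≈ 53.92 m

ψ = P/(ρg) = 852.5×1000 / (1024 × 9.81) = 84.86 m.
h = z + ψ = -30.94 + 84.86 = 53.92 m.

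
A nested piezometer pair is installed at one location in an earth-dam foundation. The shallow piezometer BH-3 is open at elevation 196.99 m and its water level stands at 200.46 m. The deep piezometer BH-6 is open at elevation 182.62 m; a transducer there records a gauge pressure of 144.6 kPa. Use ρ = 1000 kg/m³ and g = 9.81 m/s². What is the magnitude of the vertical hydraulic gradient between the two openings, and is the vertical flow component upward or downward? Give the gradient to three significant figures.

Total head at BH-3: h = 200.46 m (water level in the standpipe).
Pressure head at BH-6: ψ = P/(ρg) = 144.6×1000 / (1000 × 9.81) = 14.74 m.
Total head at BH-6: h = z + ψ = 182.62 + 14.74 = 197.36 m.
Δh = h(BH-3) − h(BH-6) = 200.46 − 197.36 = 3.10 m.
Vertical separation Δz = 196.99 − 182.62 = 14.37 m.
|i_v| = |Δh| / Δz = 3.10 / 14.37 = 0.216.
Head is higher in the shallow piezometer, so vertical flow is downward (recharge condition).

|i_v| ≈ 0.216; vertical flow is downward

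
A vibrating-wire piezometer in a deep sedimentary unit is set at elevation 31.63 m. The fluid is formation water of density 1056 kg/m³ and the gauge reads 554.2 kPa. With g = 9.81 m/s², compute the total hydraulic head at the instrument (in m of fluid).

ψ = P/(ρg) = 554.2×1000 / (1056 × 9.81) = 53.50 m.
h = z + ψ = 31.63 + 53.50 = 85.13 m.

h ≈ 85.13 m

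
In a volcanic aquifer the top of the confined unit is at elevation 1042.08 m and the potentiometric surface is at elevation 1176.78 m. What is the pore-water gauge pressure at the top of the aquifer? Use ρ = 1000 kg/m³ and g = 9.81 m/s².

Pressure head at the aquifer top: ψ = h − z = 1176.78 − 1042.08 = 134.70 m.
P = ρgψ = 1000 × 9.81 × 134.70 = 1321407 Pa ≈ 1320 kPa.

P ≈ 1320 kPa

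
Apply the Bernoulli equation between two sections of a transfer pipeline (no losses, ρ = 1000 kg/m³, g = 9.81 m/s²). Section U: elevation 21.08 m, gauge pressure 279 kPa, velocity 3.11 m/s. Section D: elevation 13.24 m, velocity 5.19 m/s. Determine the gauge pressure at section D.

P₂ ≈ 347 kPa

Pressure head at U: ψ₁ = P₁/(ρg) = 279×1000 / (1000 × 9.81) = 28.44 m.
Velocity heads: v₁²/2g = 3.11²/19.62 = 0.493 m; v₂²/2g = 5.19²/19.62 = 1.373 m.
Total head H = z₁ + ψ₁ + v₁²/2g = 21.08 + 28.44 + 0.493 = 50.01 m.
ψ₂ = H − z₂ − v₂²/2g = 50.01 − 13.24 − 1.373 = 35.40 m.
P₂ = ρgψ₂ = 1000 × 9.81 × 35.40 ≈ 347 kPa.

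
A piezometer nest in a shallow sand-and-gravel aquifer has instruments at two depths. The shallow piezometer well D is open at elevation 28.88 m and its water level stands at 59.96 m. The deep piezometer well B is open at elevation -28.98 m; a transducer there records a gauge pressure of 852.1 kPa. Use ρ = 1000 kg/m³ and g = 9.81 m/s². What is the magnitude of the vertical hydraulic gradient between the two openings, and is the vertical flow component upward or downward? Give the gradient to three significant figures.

|i_v| ≈ 0.0359; vertical flow is downward

Total head at well D: h = 59.96 m (water level in the standpipe).
Pressure head at well B: ψ = P/(ρg) = 852.1×1000 / (1000 × 9.81) = 86.86 m.
Total head at well B: h = z + ψ = -28.98 + 86.86 = 57.88 m.
Δh = h(well D) − h(well B) = 59.96 − 57.88 = 2.08 m.
Vertical separation Δz = 28.88 − (-28.98) = 57.86 m.
|i_v| = |Δh| / Δz = 2.08 / 57.86 = 0.0359.
Head is higher in the shallow piezometer, so vertical flow is downward (recharge condition).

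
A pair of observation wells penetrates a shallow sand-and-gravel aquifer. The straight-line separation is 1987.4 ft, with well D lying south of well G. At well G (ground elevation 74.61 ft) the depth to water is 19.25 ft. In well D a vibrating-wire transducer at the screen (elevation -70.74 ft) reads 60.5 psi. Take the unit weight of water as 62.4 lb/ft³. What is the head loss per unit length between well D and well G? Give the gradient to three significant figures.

Total head at well G: h = 74.61 − 19.25 = 55.36 ft.
Pressure head at well D: ψ = 144·P/γ = 144 × 60.5 / 62.4 = 139.62 ft.
Total head at well D: h = z + ψ = -70.74 + 139.62 = 68.88 ft.
Head difference: h(well G) − h(well D) = 55.36 − 68.88 = -13.52 ft.
Hydraulic gradient: i = |Δh| / L = 13.52 / 1987.4 = 0.00680.

i ≈ 0.00680 ft/ft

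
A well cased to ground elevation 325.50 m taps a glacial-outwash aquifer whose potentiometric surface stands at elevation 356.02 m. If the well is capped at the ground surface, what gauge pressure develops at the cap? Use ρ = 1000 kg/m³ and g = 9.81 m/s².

P ≈ 299 kPa

Head above the cap: Δh = 356.02 − 325.50 = 30.52 m.
P = ρgΔh = 1000 × 9.81 × 30.52 = 299401 Pa ≈ 299 kPa.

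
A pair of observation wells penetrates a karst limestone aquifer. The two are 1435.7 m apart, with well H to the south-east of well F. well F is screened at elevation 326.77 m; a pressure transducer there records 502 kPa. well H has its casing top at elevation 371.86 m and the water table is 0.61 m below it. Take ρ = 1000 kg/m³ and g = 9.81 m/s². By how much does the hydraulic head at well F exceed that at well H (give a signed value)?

Pressure head at well F: ψ = P/(ρg) = 502×1000 / (1000 × 9.81) = 51.17 m.
Total head at well F: h = z + ψ = 326.77 + 51.17 = 377.94 m.
Total head at well H: h = 371.86 − 0.61 = 371.25 m.
Head difference: h(well F) − h(well H) = 377.94 − 371.25 = 6.69 m.

Δh ≈ 6.69 m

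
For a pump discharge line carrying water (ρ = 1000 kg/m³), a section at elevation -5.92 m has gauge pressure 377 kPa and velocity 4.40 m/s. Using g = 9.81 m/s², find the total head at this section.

h ≈ 33.50 m

Pressure head ψ = P/(ρg) = 377×1000 / (1000 × 9.81) = 38.43 m.
Velocity head = v²/(2g) = 4.40² / (2 × 9.81) = 0.987 m.
h = z + ψ + v²/(2g) = -5.92 + 38.43 + 0.987 = 33.50 m.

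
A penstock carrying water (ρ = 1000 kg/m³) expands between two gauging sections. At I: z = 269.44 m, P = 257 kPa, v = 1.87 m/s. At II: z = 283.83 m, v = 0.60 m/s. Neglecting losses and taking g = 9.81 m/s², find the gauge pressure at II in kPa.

Pressure head at I: ψ₁ = P₁/(ρg) = 257×1000 / (1000 × 9.81) = 26.20 m.
Velocity heads: v₁²/2g = 1.87²/19.62 = 0.178 m; v₂²/2g = 0.60²/19.62 = 0.018 m.
Total head H = z₁ + ψ₁ + v₁²/2g = 269.44 + 26.20 + 0.178 = 295.82 m.
ψ₂ = H − z₂ − v₂²/2g = 295.82 − 283.83 − 0.018 = 11.97 m.
P₂ = ρgψ₂ = 1000 × 9.81 × 11.97 ≈ 117 kPa.

P₂ ≈ 117 kPa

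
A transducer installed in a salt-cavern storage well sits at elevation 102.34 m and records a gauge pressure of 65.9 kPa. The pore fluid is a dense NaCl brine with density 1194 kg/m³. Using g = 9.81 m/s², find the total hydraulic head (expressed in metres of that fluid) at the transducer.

h ≈ 107.97 m

ψ = P/(ρg) = 65.9×1000 / (1194 × 9.81) = 5.63 m.
h = z + ψ = 102.34 + 5.63 = 107.97 m.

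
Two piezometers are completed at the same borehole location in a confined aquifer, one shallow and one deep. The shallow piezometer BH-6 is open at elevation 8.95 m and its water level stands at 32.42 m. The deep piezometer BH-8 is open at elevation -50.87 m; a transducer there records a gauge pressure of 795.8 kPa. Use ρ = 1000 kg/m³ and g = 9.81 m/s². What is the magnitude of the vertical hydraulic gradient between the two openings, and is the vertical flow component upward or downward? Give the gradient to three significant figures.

|i_v| ≈ 0.0363; vertical flow is downward

Total head at BH-6: h = 32.42 m (water level in the standpipe).
Pressure head at BH-8: ψ = P/(ρg) = 795.8×1000 / (1000 × 9.81) = 81.12 m.
Total head at BH-8: h = z + ψ = -50.87 + 81.12 = 30.25 m.
Δh = h(BH-6) − h(BH-8) = 32.42 − 30.25 = 2.17 m.
Vertical separation Δz = 8.95 − (-50.87) = 59.82 m.
|i_v| = |Δh| / Δz = 2.17 / 59.82 = 0.0363.
Head is higher in the shallow piezometer, so vertical flow is downward (recharge condition).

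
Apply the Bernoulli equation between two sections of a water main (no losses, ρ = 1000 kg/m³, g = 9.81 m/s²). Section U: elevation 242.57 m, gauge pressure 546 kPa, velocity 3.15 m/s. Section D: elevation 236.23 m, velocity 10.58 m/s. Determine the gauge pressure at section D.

Pressure head at U: ψ₁ = P₁/(ρg) = 546×1000 / (1000 × 9.81) = 55.66 m.
Velocity heads: v₁²/2g = 3.15²/19.62 = 0.506 m; v₂²/2g = 10.58²/19.62 = 5.705 m.
Total head H = z₁ + ψ₁ + v₁²/2g = 242.57 + 55.66 + 0.506 = 298.74 m.
ψ₂ = H − z₂ − v₂²/2g = 298.74 − 236.23 − 5.705 = 56.81 m.
P₂ = ρgψ₂ = 1000 × 9.81 × 56.81 ≈ 557 kPa.

P₂ ≈ 557 kPa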